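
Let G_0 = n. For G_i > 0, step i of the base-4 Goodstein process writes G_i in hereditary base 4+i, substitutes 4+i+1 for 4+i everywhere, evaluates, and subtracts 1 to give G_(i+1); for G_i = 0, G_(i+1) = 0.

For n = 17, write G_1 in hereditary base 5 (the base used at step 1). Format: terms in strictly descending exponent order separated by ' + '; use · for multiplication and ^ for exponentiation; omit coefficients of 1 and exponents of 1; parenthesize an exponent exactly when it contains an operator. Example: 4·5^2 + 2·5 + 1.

base 4: 17 = 4^2 + 1; at 5: 5^2 + 1 = 26; next = 25
base 5: 25 = 5^2; at 6: 6^2 = 36; next = 35

5^2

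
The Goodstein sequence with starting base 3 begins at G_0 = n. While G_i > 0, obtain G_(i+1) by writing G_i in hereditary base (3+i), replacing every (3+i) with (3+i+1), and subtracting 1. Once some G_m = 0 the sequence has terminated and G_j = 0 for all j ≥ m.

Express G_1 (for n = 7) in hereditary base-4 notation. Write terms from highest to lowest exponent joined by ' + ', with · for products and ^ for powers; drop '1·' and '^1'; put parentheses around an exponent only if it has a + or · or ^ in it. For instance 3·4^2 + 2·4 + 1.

G_0=7  [base 3] 2·3 + 1  →[3↦4]→  2·4 + 1 = 9  −1 ⇒ G_1=8
G_1=8  [base 4] 2·4  →[4↦5]→  2·5 = 10  −1 ⇒ G_2=9

2·4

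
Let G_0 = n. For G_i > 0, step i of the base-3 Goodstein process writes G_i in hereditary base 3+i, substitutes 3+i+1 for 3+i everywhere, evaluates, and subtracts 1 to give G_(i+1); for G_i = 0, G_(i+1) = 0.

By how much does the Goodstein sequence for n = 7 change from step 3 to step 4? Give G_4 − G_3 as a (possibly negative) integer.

i=0: 7 = 2·3 + 1 (b=3); 3→4: 2·4 + 1 = 9; 9−1 = 8
i=1: 8 = 2·4 (b=4); 4→5: 2·5 = 10; 10−1 = 9
i=2: 9 = 5 + 4 (b=5); 5→6: 6 + 4 = 10; 10−1 = 9
i=3: 9 = 6 + 3 (b=6); 6→7: 7 + 3 = 10; 10−1 = 9

0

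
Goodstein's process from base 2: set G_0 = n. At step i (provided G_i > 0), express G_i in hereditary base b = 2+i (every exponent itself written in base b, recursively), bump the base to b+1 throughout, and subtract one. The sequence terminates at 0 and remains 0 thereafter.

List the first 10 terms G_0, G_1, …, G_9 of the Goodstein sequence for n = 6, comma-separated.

i=0: 6 = 2^2 + 2 (b=2); 2→3: 3^3 + 3 = 30; 30−1 = 29
i=1: 29 = 3^3 + 2 (b=3); 3→4: 4^4 + 2 = 258; 258−1 = 257
i=2: 257 = 4^4 + 1 (b=4); 4→5: 5^5 + 1 = 3126; 3126−1 = 3125
i=3: 3125 = 5^5 (b=5); 5→6: 6^6 = 46656; 46656−1 = 46655
i=4: 46655 = 5·6^5 + 5·6^4 + 5·6^3 + 5·6^2 + 5·6 + 5 (b=6); 6→7: 5·7^5 + 5·7^4 + 5·7^3 + 5·7^2 + 5·7 + 5 = 98040; 98040−1 = 98039
i=5: 98039 = 5·7^5 + 5·7^4 + 5·7^3 + 5·7^2 + 5·7 + 4 (b=7); 7→8: 5·8^5 + 5·8^4 + 5·8^3 + 5·8^2 + 5·8 + 4 = 187244; 187244−1 = 187243
i=6: 187243 = 5·8^5 + 5·8^4 + 5·8^3 + 5·8^2 + 5·8 + 3 (b=8); 8→9: 5·9^5 + 5·9^4 + 5·9^3 + 5·9^2 + 5·9 + 3 = 332148; 332148−1 = 332147
i=7: 332147 = 5·9^5 + 5·9^4 + 5·9^3 + 5·9^2 + 5·9 + 2 (b=9); 9→10: 5·10^5 + 5·10^4 + 5·10^3 + 5·10^2 + 5·10 + 2 = 555552; 555552−1 = 555551
i=8: 555551 = 5·10^5 + 5·10^4 + 5·10^3 + 5·10^2 + 5·10 + 1 (b=10); 10→11: 5·11^5 + 5·11^4 + 5·11^3 + 5·11^2 + 5·11 + 1 = 885776; 885776−1 = 885775

6, 29, 257, 3125, 46655, 98039, 187243, 332147, 555551, 885775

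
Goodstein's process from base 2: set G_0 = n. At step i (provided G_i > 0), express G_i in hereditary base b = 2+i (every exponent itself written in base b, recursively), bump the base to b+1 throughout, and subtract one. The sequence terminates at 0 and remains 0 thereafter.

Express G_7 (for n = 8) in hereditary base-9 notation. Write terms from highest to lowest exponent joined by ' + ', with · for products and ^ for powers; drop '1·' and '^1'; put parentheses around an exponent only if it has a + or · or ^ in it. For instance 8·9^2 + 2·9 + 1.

2·9^9 + 2·9^2 + 9 + 2

i=0: 8 = 2^(2 + 1) (b=2); 2→3: 3^(3 + 1) = 81; 81−1 = 80
i=1: 80 = 2·3^3 + 2·3^2 + 2·3 + 2 (b=3); 3→4: 2·4^4 + 2·4^2 + 2·4 + 2 = 554; 554−1 = 553
i=2: 553 = 2·4^4 + 2·4^2 + 2·4 + 1 (b=4); 4→5: 2·5^5 + 2·5^2 + 2·5 + 1 = 6311; 6311−1 = 6310
i=3: 6310 = 2·5^5 + 2·5^2 + 2·5 (b=5); 5→6: 2·6^6 + 2·6^2 + 2·6 = 93396; 93396−1 = 93395
i=4: 93395 = 2·6^6 + 2·6^2 + 6 + 5 (b=6); 6→7: 2·7^7 + 2·7^2 + 7 + 5 = 1647196; 1647196−1 = 1647195
i=5: 1647195 = 2·7^7 + 2·7^2 + 7 + 4 (b=7); 7→8: 2·8^8 + 2·8^2 + 8 + 4 = 33554572; 33554572−1 = 33554571
i=6: 33554571 = 2·8^8 + 2·8^2 + 8 + 3 (b=8); 8→9: 2·9^9 + 2·9^2 + 9 + 3 = 774841152; 774841152−1 = 774841151
i=7: 774841151 = 2·9^9 + 2·9^2 + 9 + 2 (b=9); 9→10: 2·10^10 + 2·10^2 + 10 + 2 = 20000000212; 20000000212−1 = 20000000211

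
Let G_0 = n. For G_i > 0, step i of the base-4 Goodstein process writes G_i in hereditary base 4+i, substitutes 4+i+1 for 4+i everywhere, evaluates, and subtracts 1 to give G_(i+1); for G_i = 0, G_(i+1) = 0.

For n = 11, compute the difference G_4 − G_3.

1

(0) 11|_4 = 2·4 + 3 ↦ 2·5 + 3|_5 = 13 ⇒ 12
(1) 12|_5 = 2·5 + 2 ↦ 2·6 + 2|_6 = 14 ⇒ 13
(2) 13|_6 = 2·6 + 1 ↦ 2·7 + 1|_7 = 15 ⇒ 14
(3) 14|_7 = 2·7 ↦ 2·8|_8 = 16 ⇒ 15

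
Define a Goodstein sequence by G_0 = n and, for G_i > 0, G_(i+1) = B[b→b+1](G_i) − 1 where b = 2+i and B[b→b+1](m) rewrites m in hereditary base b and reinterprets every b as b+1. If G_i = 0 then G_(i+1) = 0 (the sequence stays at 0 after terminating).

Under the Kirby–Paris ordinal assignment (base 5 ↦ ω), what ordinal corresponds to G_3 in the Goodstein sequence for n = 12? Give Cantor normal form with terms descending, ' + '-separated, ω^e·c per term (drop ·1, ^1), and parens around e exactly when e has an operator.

12 —HB2→ 2^(2 + 1) + 2^2 —bump→ 3^(3 + 1) + 3^3 = 108 —(−1)→ 107
107 —HB3→ 3^(3 + 1) + 2·3^2 + 2·3 + 2 —bump→ 4^(4 + 1) + 2·4^2 + 2·4 + 2 = 1066 —(−1)→ 1065
1065 —HB4→ 4^(4 + 1) + 2·4^2 + 2·4 + 1 —bump→ 5^(5 + 1) + 2·5^2 + 2·5 + 1 = 15686 —(−1)→ 15685
15685 —HB5→ 5^(5 + 1) + 2·5^2 + 2·5 —bump→ 6^(6 + 1) + 2·6^2 + 2·6 = 280020 —(−1)→ 280019

ω^(ω + 1) + ω^2·2 + ω·2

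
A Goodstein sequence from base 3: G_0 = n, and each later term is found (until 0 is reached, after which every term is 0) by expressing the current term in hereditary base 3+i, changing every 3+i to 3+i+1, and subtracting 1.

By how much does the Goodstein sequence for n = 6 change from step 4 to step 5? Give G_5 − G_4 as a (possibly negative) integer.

base 3: 6 = 2·3; at 4: 2·4 = 8; next = 7
base 4: 7 = 4 + 3; at 5: 5 + 3 = 8; next = 7
base 5: 7 = 5 + 2; at 6: 6 + 2 = 8; next = 7
base 6: 7 = 6 + 1; at 7: 7 + 1 = 8; next = 7
base 7: 7 = 7; at 8: 8 = 8; next = 7

0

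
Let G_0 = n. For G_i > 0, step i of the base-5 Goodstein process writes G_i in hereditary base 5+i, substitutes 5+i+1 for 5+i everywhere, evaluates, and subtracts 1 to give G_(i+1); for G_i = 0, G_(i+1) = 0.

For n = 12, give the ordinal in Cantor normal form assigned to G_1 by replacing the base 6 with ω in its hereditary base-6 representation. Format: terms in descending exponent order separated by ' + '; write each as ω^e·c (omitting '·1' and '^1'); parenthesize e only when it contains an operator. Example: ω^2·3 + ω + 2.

G_0 = 12. HB_5(12) = 2·5 + 2. Bump = 14. G_1 = 13.
G_1 = 13. HB_6(13) = 2·6 + 1. Bump = 15. G_2 = 14.

ω·2 + 1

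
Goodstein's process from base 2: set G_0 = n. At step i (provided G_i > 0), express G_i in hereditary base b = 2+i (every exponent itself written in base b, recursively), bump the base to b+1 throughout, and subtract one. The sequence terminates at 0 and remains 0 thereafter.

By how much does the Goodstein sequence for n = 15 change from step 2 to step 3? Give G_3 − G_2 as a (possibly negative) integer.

(0) 15|_2 = 2^(2 + 1) + 2^2 + 2 + 1 ↦ 3^(3 + 1) + 3^3 + 3 + 1|_3 = 112 ⇒ 111
(1) 111|_3 = 3^(3 + 1) + 3^3 + 3 ↦ 4^(4 + 1) + 4^4 + 4|_4 = 1284 ⇒ 1283
(2) 1283|_4 = 4^(4 + 1) + 4^4 + 3 ↦ 5^(5 + 1) + 5^5 + 3|_5 = 18753 ⇒ 18752

17469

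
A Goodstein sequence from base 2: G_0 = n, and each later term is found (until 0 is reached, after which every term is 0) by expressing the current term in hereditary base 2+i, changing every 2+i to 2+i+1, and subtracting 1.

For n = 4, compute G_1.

26

base 2: 4 = 2^2; at 3: 3^3 = 27; next = 26
base 3: 26 = 2·3^2 + 2·3 + 2; at 4: 2·4^2 + 2·4 + 2 = 42; next = 41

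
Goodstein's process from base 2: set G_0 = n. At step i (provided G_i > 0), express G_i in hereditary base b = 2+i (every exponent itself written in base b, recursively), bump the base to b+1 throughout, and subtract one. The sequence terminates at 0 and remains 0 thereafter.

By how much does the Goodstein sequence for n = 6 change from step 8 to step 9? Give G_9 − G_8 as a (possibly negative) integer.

330224

base 2: 6 = 2^2 + 2; at 3: 3^3 + 3 = 30; next = 29
base 3: 29 = 3^3 + 2; at 4: 4^4 + 2 = 258; next = 257
base 4: 257 = 4^4 + 1; at 5: 5^5 + 1 = 3126; next = 3125
base 5: 3125 = 5^5; at 6: 6^6 = 46656; next = 46655
base 6: 46655 = 5·6^5 + 5·6^4 + 5·6^3 + 5·6^2 + 5·6 + 5; at 7: 5·7^5 + 5·7^4 + 5·7^3 + 5·7^2 + 5·7 + 5 = 98040; next = 98039
base 7: 98039 = 5·7^5 + 5·7^4 + 5·7^3 + 5·7^2 + 5·7 + 4; at 8: 5·8^5 + 5·8^4 + 5·8^3 + 5·8^2 + 5·8 + 4 = 187244; next = 187243
base 8: 187243 = 5·8^5 + 5·8^4 + 5·8^3 + 5·8^2 + 5·8 + 3; at 9: 5·9^5 + 5·9^4 + 5·9^3 + 5·9^2 + 5·9 + 3 = 332148; next = 332147
base 9: 332147 = 5·9^5 + 5·9^4 + 5·9^3 + 5·9^2 + 5·9 + 2; at 10: 5·10^5 + 5·10^4 + 5·10^3 + 5·10^2 + 5·10 + 2 = 555552; next = 555551
base 10: 555551 = 5·10^5 + 5·10^4 + 5·10^3 + 5·10^2 + 5·10 + 1; at 11: 5·11^5 + 5·11^4 + 5·11^3 + 5·11^2 + 5·11 + 1 = 885776; next = 885775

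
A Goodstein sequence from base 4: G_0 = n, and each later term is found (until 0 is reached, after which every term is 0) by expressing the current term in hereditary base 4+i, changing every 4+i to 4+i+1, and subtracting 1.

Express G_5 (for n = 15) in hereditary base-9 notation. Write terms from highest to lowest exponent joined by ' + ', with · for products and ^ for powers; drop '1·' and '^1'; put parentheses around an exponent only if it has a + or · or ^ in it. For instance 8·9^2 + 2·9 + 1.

G_0=15  [base 4] 3·4 + 3  →[4↦5]→  3·5 + 3 = 18  −1 ⇒ G_1=17
G_1=17  [base 5] 3·5 + 2  →[5↦6]→  3·6 + 2 = 20  −1 ⇒ G_2=19
G_2=19  [base 6] 3·6 + 1  →[6↦7]→  3·7 + 1 = 22  −1 ⇒ G_3=21
G_3=21  [base 7] 3·7  →[7↦8]→  3·8 = 24  −1 ⇒ G_4=23
G_4=23  [base 8] 2·8 + 7  →[8↦9]→  2·9 + 7 = 25  −1 ⇒ G_5=24

2·9 + 6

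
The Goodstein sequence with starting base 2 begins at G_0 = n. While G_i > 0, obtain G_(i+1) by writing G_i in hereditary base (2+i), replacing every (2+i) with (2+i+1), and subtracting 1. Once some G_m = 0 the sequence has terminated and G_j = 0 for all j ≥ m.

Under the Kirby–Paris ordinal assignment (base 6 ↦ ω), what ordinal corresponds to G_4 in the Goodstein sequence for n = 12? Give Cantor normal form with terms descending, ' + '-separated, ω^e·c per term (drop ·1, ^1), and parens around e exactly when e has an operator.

i=0: 12 = 2^(2 + 1) + 2^2 (b=2); 2→3: 3^(3 + 1) + 3^3 = 108; 108−1 = 107
i=1: 107 = 3^(3 + 1) + 2·3^2 + 2·3 + 2 (b=3); 3→4: 4^(4 + 1) + 2·4^2 + 2·4 + 2 = 1066; 1066−1 = 1065
i=2: 1065 = 4^(4 + 1) + 2·4^2 + 2·4 + 1 (b=4); 4→5: 5^(5 + 1) + 2·5^2 + 2·5 + 1 = 15686; 15686−1 = 15685
i=3: 15685 = 5^(5 + 1) + 2·5^2 + 2·5 (b=5); 5→6: 6^(6 + 1) + 2·6^2 + 2·6 = 280020; 280020−1 = 280019

ω^(ω + 1) + ω^2·2 + ω + 5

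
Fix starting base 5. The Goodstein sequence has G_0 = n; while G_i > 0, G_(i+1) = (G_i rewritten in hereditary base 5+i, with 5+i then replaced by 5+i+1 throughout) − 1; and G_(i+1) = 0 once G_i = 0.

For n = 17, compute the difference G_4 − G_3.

(0) 17|_5 = 3·5 + 2 ↦ 3·6 + 2|_6 = 20 ⇒ 19
(1) 19|_6 = 3·6 + 1 ↦ 3·7 + 1|_7 = 22 ⇒ 21
(2) 21|_7 = 3·7 ↦ 3·8|_8 = 24 ⇒ 23
(3) 23|_8 = 2·8 + 7 ↦ 2·9 + 7|_9 = 25 ⇒ 24

1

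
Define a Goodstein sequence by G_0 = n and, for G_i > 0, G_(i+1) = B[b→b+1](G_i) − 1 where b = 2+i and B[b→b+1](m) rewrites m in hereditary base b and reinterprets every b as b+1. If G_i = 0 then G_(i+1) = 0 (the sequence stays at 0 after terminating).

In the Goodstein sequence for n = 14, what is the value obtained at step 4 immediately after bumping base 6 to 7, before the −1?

5862841

G_0 = 14. HB_2(14) = 2^(2 + 1) + 2^2 + 2. Bump = 111. G_1 = 110.
G_1 = 110. HB_3(110) = 3^(3 + 1) + 3^3 + 2. Bump = 1282. G_2 = 1281.
G_2 = 1281. HB_4(1281) = 4^(4 + 1) + 4^4 + 1. Bump = 18751. G_3 = 18750.
G_3 = 18750. HB_5(18750) = 5^(5 + 1) + 5^5. Bump = 326592. G_4 = 326591.
G_4 = 326591. HB_6(326591) = 6^(6 + 1) + 5·6^5 + 5·6^4 + 5·6^3 + 5·6^2 + 5·6 + 5. Bump = 5862841. G_5 = 5862840.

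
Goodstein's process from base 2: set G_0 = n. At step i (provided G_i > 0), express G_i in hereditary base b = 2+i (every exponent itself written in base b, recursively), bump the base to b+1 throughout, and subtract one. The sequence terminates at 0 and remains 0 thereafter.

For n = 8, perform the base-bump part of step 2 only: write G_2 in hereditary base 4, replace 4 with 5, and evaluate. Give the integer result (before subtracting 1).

[0] 8 ≡ 2^(2 + 1) (base 2). Lift 3: 81. −1: 80.
[1] 80 ≡ 2·3^3 + 2·3^2 + 2·3 + 2 (base 3). Lift 4: 554. −1: 553.
[2] 553 ≡ 2·4^4 + 2·4^2 + 2·4 + 1 (base 4). Lift 5: 6311. −1: 6310.

6311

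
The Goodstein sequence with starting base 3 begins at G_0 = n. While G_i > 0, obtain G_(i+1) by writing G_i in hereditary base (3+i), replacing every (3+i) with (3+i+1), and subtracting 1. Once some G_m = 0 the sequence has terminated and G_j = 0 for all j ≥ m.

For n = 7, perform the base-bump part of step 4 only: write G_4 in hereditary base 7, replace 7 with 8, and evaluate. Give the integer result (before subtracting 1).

10

i=0: 7 = 2·3 + 1 (b=3); 3→4: 2·4 + 1 = 9; 9−1 = 8
i=1: 8 = 2·4 (b=4); 4→5: 2·5 = 10; 10−1 = 9
i=2: 9 = 5 + 4 (b=5); 5→6: 6 + 4 = 10; 10−1 = 9
i=3: 9 = 6 + 3 (b=6); 6→7: 7 + 3 = 10; 10−1 = 9
i=4: 9 = 7 + 2 (b=7); 7→8: 8 + 2 = 10; 10−1 = 9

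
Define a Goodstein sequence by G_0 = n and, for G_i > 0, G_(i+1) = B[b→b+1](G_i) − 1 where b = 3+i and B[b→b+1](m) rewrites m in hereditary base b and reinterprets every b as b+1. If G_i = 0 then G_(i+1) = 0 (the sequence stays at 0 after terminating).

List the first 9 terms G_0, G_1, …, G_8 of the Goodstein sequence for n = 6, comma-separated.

6, 7, 7, 7, 7, 7, 6, 5, 4

6 —HB3→ 2·3 —bump→ 2·4 = 8 —(−1)→ 7
7 —HB4→ 4 + 3 —bump→ 5 + 3 = 8 —(−1)→ 7
7 —HB5→ 5 + 2 —bump→ 6 + 2 = 8 —(−1)→ 7
7 —HB6→ 6 + 1 —bump→ 7 + 1 = 8 —(−1)→ 7
7 —HB7→ 7 —bump→ 8 = 8 —(−1)→ 7
7 —HB8→ 7 —bump→ 7 = 7 —(−1)→ 6
6 —HB9→ 6 —bump→ 6 = 6 —(−1)→ 5
5 —HB10→ 5 —bump→ 5 = 5 —(−1)→ 4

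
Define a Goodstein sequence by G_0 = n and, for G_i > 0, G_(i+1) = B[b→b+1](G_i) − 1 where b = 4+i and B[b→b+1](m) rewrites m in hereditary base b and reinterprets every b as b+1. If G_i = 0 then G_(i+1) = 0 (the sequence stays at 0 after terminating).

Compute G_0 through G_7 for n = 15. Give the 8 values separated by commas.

15, 17, 19, 21, 23, 24, 25, 26

(0) 15|_4 = 3·4 + 3 ↦ 3·5 + 3|_5 = 18 ⇒ 17
(1) 17|_5 = 3·5 + 2 ↦ 3·6 + 2|_6 = 20 ⇒ 19
(2) 19|_6 = 3·6 + 1 ↦ 3·7 + 1|_7 = 22 ⇒ 21
(3) 21|_7 = 3·7 ↦ 3·8|_8 = 24 ⇒ 23
(4) 23|_8 = 2·8 + 7 ↦ 2·9 + 7|_9 = 25 ⇒ 24
(5) 24|_9 = 2·9 + 6 ↦ 2·10 + 6|_10 = 26 ⇒ 25
(6) 25|_10 = 2·10 + 5 ↦ 2·11 + 5|_11 = 27 ⇒ 26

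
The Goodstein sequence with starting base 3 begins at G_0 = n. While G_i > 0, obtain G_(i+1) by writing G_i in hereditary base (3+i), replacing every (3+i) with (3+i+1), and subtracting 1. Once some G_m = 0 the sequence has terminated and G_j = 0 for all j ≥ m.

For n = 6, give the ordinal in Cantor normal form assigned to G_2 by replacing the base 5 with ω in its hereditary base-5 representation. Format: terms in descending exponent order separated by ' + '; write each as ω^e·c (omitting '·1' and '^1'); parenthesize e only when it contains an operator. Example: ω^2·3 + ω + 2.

ω + 2

G_0 = 6. HB_3(6) = 2·3. Bump = 8. G_1 = 7.
G_1 = 7. HB_4(7) = 4 + 3. Bump = 8. G_2 = 7.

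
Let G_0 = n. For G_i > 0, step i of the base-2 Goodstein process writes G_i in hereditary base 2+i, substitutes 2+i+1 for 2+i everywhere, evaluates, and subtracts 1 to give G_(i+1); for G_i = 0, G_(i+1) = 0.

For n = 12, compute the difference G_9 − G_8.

i=0: 12 = 2^(2 + 1) + 2^2 (b=2); 2→3: 3^(3 + 1) + 3^3 = 108; 108−1 = 107
i=1: 107 = 3^(3 + 1) + 2·3^2 + 2·3 + 2 (b=3); 3→4: 4^(4 + 1) + 2·4^2 + 2·4 + 2 = 1066; 1066−1 = 1065
i=2: 1065 = 4^(4 + 1) + 2·4^2 + 2·4 + 1 (b=4); 4→5: 5^(5 + 1) + 2·5^2 + 2·5 + 1 = 15686; 15686−1 = 15685
i=3: 15685 = 5^(5 + 1) + 2·5^2 + 2·5 (b=5); 5→6: 6^(6 + 1) + 2·6^2 + 2·6 = 280020; 280020−1 = 280019
i=4: 280019 = 6^(6 + 1) + 2·6^2 + 6 + 5 (b=6); 6→7: 7^(7 + 1) + 2·7^2 + 7 + 5 = 5764911; 5764911−1 = 5764910
i=5: 5764910 = 7^(7 + 1) + 2·7^2 + 7 + 4 (b=7); 7→8: 8^(8 + 1) + 2·8^2 + 8 + 4 = 134217868; 134217868−1 = 134217867
i=6: 134217867 = 8^(8 + 1) + 2·8^2 + 8 + 3 (b=8); 8→9: 9^(9 + 1) + 2·9^2 + 9 + 3 = 3486784575; 3486784575−1 = 3486784574
i=7: 3486784574 = 9^(9 + 1) + 2·9^2 + 9 + 2 (b=9); 9→10: 10^(10 + 1) + 2·10^2 + 10 + 2 = 100000000212; 100000000212−1 = 100000000211
i=8: 100000000211 = 10^(10 + 1) + 2·10^2 + 10 + 1 (b=10); 10→11: 11^(11 + 1) + 2·11^2 + 11 + 1 = 3138428376975; 3138428376975−1 = 3138428376974

3038428376763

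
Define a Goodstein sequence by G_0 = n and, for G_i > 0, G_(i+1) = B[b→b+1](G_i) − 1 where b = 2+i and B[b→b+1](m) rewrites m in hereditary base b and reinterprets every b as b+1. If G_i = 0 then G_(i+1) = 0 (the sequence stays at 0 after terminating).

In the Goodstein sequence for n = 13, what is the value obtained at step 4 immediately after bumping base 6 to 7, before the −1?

base 2: 13 = 2^(2 + 1) + 2^2 + 1; at 3: 3^(3 + 1) + 3^3 + 1 = 109; next = 108
base 3: 108 = 3^(3 + 1) + 3^3; at 4: 4^(4 + 1) + 4^4 = 1280; next = 1279
base 4: 1279 = 4^(4 + 1) + 3·4^3 + 3·4^2 + 3·4 + 3; at 5: 5^(5 + 1) + 3·5^3 + 3·5^2 + 3·5 + 3 = 16093; next = 16092
base 5: 16092 = 5^(5 + 1) + 3·5^3 + 3·5^2 + 3·5 + 2; at 6: 6^(6 + 1) + 3·6^3 + 3·6^2 + 3·6 + 2 = 280712; next = 280711
base 6: 280711 = 6^(6 + 1) + 3·6^3 + 3·6^2 + 3·6 + 1; at 7: 7^(7 + 1) + 3·7^3 + 3·7^2 + 3·7 + 1 = 5765999; next = 5765998

5765999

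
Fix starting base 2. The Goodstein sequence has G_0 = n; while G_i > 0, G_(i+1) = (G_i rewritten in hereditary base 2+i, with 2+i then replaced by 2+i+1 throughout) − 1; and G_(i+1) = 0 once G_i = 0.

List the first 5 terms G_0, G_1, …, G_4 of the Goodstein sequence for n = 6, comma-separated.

6 —HB2→ 2^2 + 2 —bump→ 3^3 + 3 = 30 —(−1)→ 29
29 —HB3→ 3^3 + 2 —bump→ 4^4 + 2 = 258 —(−1)→ 257
257 —HB4→ 4^4 + 1 —bump→ 5^5 + 1 = 3126 —(−1)→ 3125
3125 —HB5→ 5^5 —bump→ 6^6 = 46656 —(−1)→ 46655

6, 29, 257, 3125, 46655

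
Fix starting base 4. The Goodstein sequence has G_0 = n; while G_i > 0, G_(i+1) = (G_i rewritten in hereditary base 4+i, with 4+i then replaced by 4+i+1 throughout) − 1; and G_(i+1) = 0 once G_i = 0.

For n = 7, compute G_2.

G_0=7  [base 4] 4 + 3  →[4↦5]→  5 + 3 = 8  −1 ⇒ G_1=7
G_1=7  [base 5] 5 + 2  →[5↦6]→  6 + 2 = 8  −1 ⇒ G_2=7
G_2=7  [base 6] 6 + 1  →[6↦7]→  7 + 1 = 8  −1 ⇒ G_3=7

7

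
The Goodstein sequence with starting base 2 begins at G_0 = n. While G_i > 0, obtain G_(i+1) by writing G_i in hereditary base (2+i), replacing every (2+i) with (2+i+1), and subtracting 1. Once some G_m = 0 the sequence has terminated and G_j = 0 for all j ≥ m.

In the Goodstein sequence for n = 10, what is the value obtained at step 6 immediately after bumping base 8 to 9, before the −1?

1937434593

[0] 10 ≡ 2^(2 + 1) + 2 (base 2). Lift 3: 84. −1: 83.
[1] 83 ≡ 3^(3 + 1) + 2 (base 3). Lift 4: 1026. −1: 1025.
[2] 1025 ≡ 4^(4 + 1) + 1 (base 4). Lift 5: 15626. −1: 15625.
[3] 15625 ≡ 5^(5 + 1) (base 5). Lift 6: 279936. −1: 279935.
[4] 279935 ≡ 5·6^6 + 5·6^5 + 5·6^4 + 5·6^3 + 5·6^2 + 5·6 + 5 (base 6). Lift 7: 4215755. −1: 4215754.
[5] 4215754 ≡ 5·7^7 + 5·7^5 + 5·7^4 + 5·7^3 + 5·7^2 + 5·7 + 4 (base 7). Lift 8: 84073324. −1: 84073323.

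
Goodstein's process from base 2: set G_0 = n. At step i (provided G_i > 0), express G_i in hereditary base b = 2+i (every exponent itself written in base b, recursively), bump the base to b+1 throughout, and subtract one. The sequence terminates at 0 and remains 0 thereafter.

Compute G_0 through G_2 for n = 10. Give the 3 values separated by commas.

step 0: 10 = 2^(2 + 1) + 2; sub 3 for 2: 3^(3 + 1) + 3; = 84; G_1 = 84−1 = 83
step 1: 83 = 3^(3 + 1) + 2; sub 4 for 3: 4^(4 + 1) + 2; = 1026; G_2 = 1026−1 = 1025

10, 83, 1025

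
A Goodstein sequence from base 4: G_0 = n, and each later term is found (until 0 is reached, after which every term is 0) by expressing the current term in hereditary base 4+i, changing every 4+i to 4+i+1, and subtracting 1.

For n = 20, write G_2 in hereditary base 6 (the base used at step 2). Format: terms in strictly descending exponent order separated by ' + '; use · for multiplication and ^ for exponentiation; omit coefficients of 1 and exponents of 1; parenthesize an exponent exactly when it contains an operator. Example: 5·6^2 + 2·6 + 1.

(0) 20|_4 = 4^2 + 4 ↦ 5^2 + 5|_5 = 30 ⇒ 29
(1) 29|_5 = 5^2 + 4 ↦ 6^2 + 4|_6 = 40 ⇒ 39
(2) 39|_6 = 6^2 + 3 ↦ 7^2 + 3|_7 = 52 ⇒ 51

6^2 + 3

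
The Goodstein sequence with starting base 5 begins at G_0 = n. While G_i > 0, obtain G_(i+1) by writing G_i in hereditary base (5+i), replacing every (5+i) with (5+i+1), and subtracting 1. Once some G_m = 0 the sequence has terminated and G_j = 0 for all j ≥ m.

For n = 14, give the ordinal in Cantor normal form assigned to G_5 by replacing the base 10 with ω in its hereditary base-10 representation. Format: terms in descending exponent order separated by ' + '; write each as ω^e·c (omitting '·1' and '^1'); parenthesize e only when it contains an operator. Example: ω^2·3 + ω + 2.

ω + 9

(0) 14|_5 = 2·5 + 4 ↦ 2·6 + 4|_6 = 16 ⇒ 15
(1) 15|_6 = 2·6 + 3 ↦ 2·7 + 3|_7 = 17 ⇒ 16
(2) 16|_7 = 2·7 + 2 ↦ 2·8 + 2|_8 = 18 ⇒ 17
(3) 17|_8 = 2·8 + 1 ↦ 2·9 + 1|_9 = 19 ⇒ 18
(4) 18|_9 = 2·9 ↦ 2·10|_10 = 20 ⇒ 19
(5) 19|_10 = 10 + 9 ↦ 11 + 9|_11 = 20 ⇒ 19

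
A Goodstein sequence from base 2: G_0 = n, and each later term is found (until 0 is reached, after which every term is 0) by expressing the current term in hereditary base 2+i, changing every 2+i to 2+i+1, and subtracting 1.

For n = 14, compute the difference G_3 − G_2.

17469

G_0 = 14. HB_2(14) = 2^(2 + 1) + 2^2 + 2. Bump = 111. G_1 = 110.
G_1 = 110. HB_3(110) = 3^(3 + 1) + 3^3 + 2. Bump = 1282. G_2 = 1281.
G_2 = 1281. HB_4(1281) = 4^(4 + 1) + 4^4 + 1. Bump = 18751. G_3 = 18750.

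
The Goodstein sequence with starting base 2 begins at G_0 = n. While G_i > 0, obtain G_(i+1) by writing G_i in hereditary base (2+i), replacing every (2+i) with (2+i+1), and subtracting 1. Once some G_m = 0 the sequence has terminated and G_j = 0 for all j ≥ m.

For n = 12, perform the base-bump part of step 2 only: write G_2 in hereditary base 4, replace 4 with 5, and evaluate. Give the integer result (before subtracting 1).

i=0: 12 = 2^(2 + 1) + 2^2 (b=2); 2→3: 3^(3 + 1) + 3^3 = 108; 108−1 = 107
i=1: 107 = 3^(3 + 1) + 2·3^2 + 2·3 + 2 (b=3); 3→4: 4^(4 + 1) + 2·4^2 + 2·4 + 2 = 1066; 1066−1 = 1065
i=2: 1065 = 4^(4 + 1) + 2·4^2 + 2·4 + 1 (b=4); 4→5: 5^(5 + 1) + 2·5^2 + 2·5 + 1 = 15686; 15686−1 = 15685

15686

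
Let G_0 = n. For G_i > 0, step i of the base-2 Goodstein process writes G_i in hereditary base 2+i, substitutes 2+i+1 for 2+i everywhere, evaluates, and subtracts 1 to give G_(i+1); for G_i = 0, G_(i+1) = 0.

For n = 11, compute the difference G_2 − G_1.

G_0=11  [base 2] 2^(2 + 1) + 2 + 1  →[2↦3]→  3^(3 + 1) + 3 + 1 = 85  −1 ⇒ G_1=84
G_1=84  [base 3] 3^(3 + 1) + 3  →[3↦4]→  4^(4 + 1) + 4 = 1028  −1 ⇒ G_2=1027

943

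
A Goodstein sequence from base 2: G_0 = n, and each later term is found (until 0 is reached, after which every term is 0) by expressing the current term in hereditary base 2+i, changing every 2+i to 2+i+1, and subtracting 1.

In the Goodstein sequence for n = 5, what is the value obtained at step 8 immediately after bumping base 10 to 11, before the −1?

(0) 5|_2 = 2^2 + 1 ↦ 3^3 + 1|_3 = 28 ⇒ 27
(1) 27|_3 = 3^3 ↦ 4^4|_4 = 256 ⇒ 255
(2) 255|_4 = 3·4^3 + 3·4^2 + 3·4 + 3 ↦ 3·5^3 + 3·5^2 + 3·5 + 3|_5 = 468 ⇒ 467
(3) 467|_5 = 3·5^3 + 3·5^2 + 3·5 + 2 ↦ 3·6^3 + 3·6^2 + 3·6 + 2|_6 = 776 ⇒ 775
(4) 775|_6 = 3·6^3 + 3·6^2 + 3·6 + 1 ↦ 3·7^3 + 3·7^2 + 3·7 + 1|_7 = 1198 ⇒ 1197
(5) 1197|_7 = 3·7^3 + 3·7^2 + 3·7 ↦ 3·8^3 + 3·8^2 + 3·8|_8 = 1752 ⇒ 1751
(6) 1751|_8 = 3·8^3 + 3·8^2 + 2·8 + 7 ↦ 3·9^3 + 3·9^2 + 2·9 + 7|_9 = 2455 ⇒ 2454
(7) 2454|_9 = 3·9^3 + 3·9^2 + 2·9 + 6 ↦ 3·10^3 + 3·10^2 + 2·10 + 6|_10 = 3326 ⇒ 3325
(8) 3325|_10 = 3·10^3 + 3·10^2 + 2·10 + 5 ↦ 3·11^3 + 3·11^2 + 2·11 + 5|_11 = 4383 ⇒ 4382

4383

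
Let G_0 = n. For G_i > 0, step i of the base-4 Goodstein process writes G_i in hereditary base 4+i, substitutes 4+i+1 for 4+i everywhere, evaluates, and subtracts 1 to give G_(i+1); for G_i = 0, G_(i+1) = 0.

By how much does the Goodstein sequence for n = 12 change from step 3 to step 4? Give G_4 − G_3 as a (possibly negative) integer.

1

12 —HB4→ 3·4 —bump→ 3·5 = 15 —(−1)→ 14
14 —HB5→ 2·5 + 4 —bump→ 2·6 + 4 = 16 —(−1)→ 15
15 —HB6→ 2·6 + 3 —bump→ 2·7 + 3 = 17 —(−1)→ 16
16 —HB7→ 2·7 + 2 —bump→ 2·8 + 2 = 18 —(−1)→ 17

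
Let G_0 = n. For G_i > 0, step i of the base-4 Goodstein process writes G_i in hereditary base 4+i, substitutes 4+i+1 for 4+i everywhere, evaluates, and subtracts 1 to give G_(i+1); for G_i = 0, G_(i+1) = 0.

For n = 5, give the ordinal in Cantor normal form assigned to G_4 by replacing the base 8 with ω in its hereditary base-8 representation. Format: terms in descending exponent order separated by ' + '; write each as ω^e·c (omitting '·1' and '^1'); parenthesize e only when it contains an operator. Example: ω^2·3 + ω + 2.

[0] 5 ≡ 4 + 1 (base 4). Lift 5: 6. −1: 5.
[1] 5 ≡ 5 (base 5). Lift 6: 6. −1: 5.
[2] 5 ≡ 5 (base 6). Lift 7: 5. −1: 4.
[3] 4 ≡ 4 (base 7). Lift 8: 4. −1: 3.
[4] 3 ≡ 3 (base 8). Lift 9: 3. −1: 2.

3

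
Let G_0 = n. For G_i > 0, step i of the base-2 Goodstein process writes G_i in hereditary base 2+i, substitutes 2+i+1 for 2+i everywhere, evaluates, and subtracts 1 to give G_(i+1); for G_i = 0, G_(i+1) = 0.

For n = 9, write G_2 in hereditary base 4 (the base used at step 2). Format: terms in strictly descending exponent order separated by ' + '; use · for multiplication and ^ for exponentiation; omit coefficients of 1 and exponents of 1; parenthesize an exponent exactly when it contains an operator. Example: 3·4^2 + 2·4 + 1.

3·4^4 + 3·4^3 + 3·4^2 + 3·4 + 3

step 0: 9 = 2^(2 + 1) + 1; sub 3 for 2: 3^(3 + 1) + 1; = 82; G_1 = 82−1 = 81
step 1: 81 = 3^(3 + 1); sub 4 for 3: 4^(4 + 1); = 1024; G_2 = 1024−1 = 1023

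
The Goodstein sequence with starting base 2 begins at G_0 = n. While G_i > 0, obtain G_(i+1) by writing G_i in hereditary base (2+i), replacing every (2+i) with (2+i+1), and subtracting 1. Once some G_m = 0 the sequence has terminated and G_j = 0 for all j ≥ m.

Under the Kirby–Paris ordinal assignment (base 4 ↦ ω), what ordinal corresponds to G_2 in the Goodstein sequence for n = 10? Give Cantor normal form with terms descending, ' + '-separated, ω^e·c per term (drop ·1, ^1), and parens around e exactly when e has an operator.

G_0 = 10. HB_2(10) = 2^(2 + 1) + 2. Bump = 84. G_1 = 83.
G_1 = 83. HB_3(83) = 3^(3 + 1) + 2. Bump = 1026. G_2 = 1025.
G_2 = 1025. HB_4(1025) = 4^(4 + 1) + 1. Bump = 15626. G_3 = 15625.

ω^(ω + 1) + 1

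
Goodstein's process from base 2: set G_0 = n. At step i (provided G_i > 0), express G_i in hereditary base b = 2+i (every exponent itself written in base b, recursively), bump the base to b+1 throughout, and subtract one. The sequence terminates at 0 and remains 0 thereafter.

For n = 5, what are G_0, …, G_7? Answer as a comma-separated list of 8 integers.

5, 27, 255, 467, 775, 1197, 1751, 2454

(0) 5|_2 = 2^2 + 1 ↦ 3^3 + 1|_3 = 28 ⇒ 27
(1) 27|_3 = 3^3 ↦ 4^4|_4 = 256 ⇒ 255
(2) 255|_4 = 3·4^3 + 3·4^2 + 3·4 + 3 ↦ 3·5^3 + 3·5^2 + 3·5 + 3|_5 = 468 ⇒ 467
(3) 467|_5 = 3·5^3 + 3·5^2 + 3·5 + 2 ↦ 3·6^3 + 3·6^2 + 3·6 + 2|_6 = 776 ⇒ 775
(4) 775|_6 = 3·6^3 + 3·6^2 + 3·6 + 1 ↦ 3·7^3 + 3·7^2 + 3·7 + 1|_7 = 1198 ⇒ 1197
(5) 1197|_7 = 3·7^3 + 3·7^2 + 3·7 ↦ 3·8^3 + 3·8^2 + 3·8|_8 = 1752 ⇒ 1751
(6) 1751|_8 = 3·8^3 + 3·8^2 + 2·8 + 7 ↦ 3·9^3 + 3·9^2 + 2·9 + 7|_9 = 2455 ⇒ 2454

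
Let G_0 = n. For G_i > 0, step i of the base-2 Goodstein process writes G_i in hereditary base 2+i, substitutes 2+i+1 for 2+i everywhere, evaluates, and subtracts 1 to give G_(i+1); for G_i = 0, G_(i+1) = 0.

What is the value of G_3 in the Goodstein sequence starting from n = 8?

6310

8 —HB2→ 2^(2 + 1) —bump→ 3^(3 + 1) = 81 —(−1)→ 80
80 —HB3→ 2·3^3 + 2·3^2 + 2·3 + 2 —bump→ 2·4^4 + 2·4^2 + 2·4 + 2 = 554 —(−1)→ 553
553 —HB4→ 2·4^4 + 2·4^2 + 2·4 + 1 —bump→ 2·5^5 + 2·5^2 + 2·5 + 1 = 6311 —(−1)→ 6310
6310 —HB5→ 2·5^5 + 2·5^2 + 2·5 —bump→ 2·6^6 + 2·6^2 + 2·6 = 93396 —(−1)→ 93395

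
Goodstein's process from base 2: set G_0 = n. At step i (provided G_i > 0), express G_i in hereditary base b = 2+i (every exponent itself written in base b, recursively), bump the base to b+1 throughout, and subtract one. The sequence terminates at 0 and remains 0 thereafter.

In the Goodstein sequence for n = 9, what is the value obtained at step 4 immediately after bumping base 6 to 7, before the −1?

9 —HB2→ 2^(2 + 1) + 1 —bump→ 3^(3 + 1) + 1 = 82 —(−1)→ 81
81 —HB3→ 3^(3 + 1) —bump→ 4^(4 + 1) = 1024 —(−1)→ 1023
1023 —HB4→ 3·4^4 + 3·4^3 + 3·4^2 + 3·4 + 3 —bump→ 3·5^5 + 3·5^3 + 3·5^2 + 3·5 + 3 = 9843 —(−1)→ 9842
9842 —HB5→ 3·5^5 + 3·5^3 + 3·5^2 + 3·5 + 2 —bump→ 3·6^6 + 3·6^3 + 3·6^2 + 3·6 + 2 = 140744 —(−1)→ 140743
140743 —HB6→ 3·6^6 + 3·6^3 + 3·6^2 + 3·6 + 1 —bump→ 3·7^7 + 3·7^3 + 3·7^2 + 3·7 + 1 = 2471827 —(−1)→ 2471826

2471827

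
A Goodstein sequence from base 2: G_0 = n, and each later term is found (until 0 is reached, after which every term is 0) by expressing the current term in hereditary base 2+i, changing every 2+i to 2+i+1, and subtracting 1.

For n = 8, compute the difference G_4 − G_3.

87085

8 —HB2→ 2^(2 + 1) —bump→ 3^(3 + 1) = 81 —(−1)→ 80
80 —HB3→ 2·3^3 + 2·3^2 + 2·3 + 2 —bump→ 2·4^4 + 2·4^2 + 2·4 + 2 = 554 —(−1)→ 553
553 —HB4→ 2·4^4 + 2·4^2 + 2·4 + 1 —bump→ 2·5^5 + 2·5^2 + 2·5 + 1 = 6311 —(−1)→ 6310
6310 —HB5→ 2·5^5 + 2·5^2 + 2·5 —bump→ 2·6^6 + 2·6^2 + 2·6 = 93396 —(−1)→ 93395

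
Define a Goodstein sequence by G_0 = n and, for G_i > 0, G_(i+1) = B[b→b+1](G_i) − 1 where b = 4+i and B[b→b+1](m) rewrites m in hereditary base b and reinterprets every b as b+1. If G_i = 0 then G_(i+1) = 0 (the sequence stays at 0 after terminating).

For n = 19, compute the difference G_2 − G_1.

10

base 4: 19 = 4^2 + 3; at 5: 5^2 + 3 = 28; next = 27
base 5: 27 = 5^2 + 2; at 6: 6^2 + 2 = 38; next = 37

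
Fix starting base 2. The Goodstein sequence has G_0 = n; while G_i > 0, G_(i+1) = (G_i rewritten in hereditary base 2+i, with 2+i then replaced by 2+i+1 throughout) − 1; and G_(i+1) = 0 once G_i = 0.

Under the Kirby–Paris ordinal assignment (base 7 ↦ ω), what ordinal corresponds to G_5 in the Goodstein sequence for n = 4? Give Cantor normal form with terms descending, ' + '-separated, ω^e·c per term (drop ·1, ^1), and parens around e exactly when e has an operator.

ω^2·2 + ω + 4

i=0: 4 = 2^2 (b=2); 2→3: 3^3 = 27; 27−1 = 26
i=1: 26 = 2·3^2 + 2·3 + 2 (b=3); 3→4: 2·4^2 + 2·4 + 2 = 42; 42−1 = 41
i=2: 41 = 2·4^2 + 2·4 + 1 (b=4); 4→5: 2·5^2 + 2·5 + 1 = 61; 61−1 = 60
i=3: 60 = 2·5^2 + 2·5 (b=5); 5→6: 2·6^2 + 2·6 = 84; 84−1 = 83
i=4: 83 = 2·6^2 + 6 + 5 (b=6); 6→7: 2·7^2 + 7 + 5 = 110; 110−1 = 109
i=5: 109 = 2·7^2 + 7 + 4 (b=7); 7→8: 2·8^2 + 8 + 4 = 140; 140−1 = 139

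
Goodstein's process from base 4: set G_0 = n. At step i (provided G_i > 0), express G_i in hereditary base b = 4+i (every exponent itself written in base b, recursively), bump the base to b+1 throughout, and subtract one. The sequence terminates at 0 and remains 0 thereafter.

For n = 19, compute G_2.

37

G_0 = 19. HB_4(19) = 4^2 + 3. Bump = 28. G_1 = 27.
G_1 = 27. HB_5(27) = 5^2 + 2. Bump = 38. G_2 = 37.
G_2 = 37. HB_6(37) = 6^2 + 1. Bump = 50. G_3 = 49.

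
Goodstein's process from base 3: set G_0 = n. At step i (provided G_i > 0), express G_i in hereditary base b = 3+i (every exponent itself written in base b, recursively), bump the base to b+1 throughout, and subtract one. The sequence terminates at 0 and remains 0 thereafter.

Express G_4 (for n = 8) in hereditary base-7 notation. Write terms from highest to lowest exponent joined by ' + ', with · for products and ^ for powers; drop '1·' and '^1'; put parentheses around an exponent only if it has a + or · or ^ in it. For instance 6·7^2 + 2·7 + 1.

7 + 4

step 0: 8 = 2·3 + 2; sub 4 for 3: 2·4 + 2; = 10; G_1 = 10−1 = 9
step 1: 9 = 2·4 + 1; sub 5 for 4: 2·5 + 1; = 11; G_2 = 11−1 = 10
step 2: 10 = 2·5; sub 6 for 5: 2·6; = 12; G_3 = 12−1 = 11
step 3: 11 = 6 + 5; sub 7 for 6: 7 + 5; = 12; G_4 = 12−1 = 11
step 4: 11 = 7 + 4; sub 8 for 7: 8 + 4; = 12; G_5 = 12−1 = 11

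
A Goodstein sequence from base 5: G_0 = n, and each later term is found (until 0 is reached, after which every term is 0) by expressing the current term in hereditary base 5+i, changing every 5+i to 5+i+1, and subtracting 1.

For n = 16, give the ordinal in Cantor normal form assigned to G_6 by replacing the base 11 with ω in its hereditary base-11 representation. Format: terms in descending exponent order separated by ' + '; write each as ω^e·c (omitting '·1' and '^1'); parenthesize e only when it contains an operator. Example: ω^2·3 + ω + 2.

i=0: 16 = 3·5 + 1 (b=5); 5→6: 3·6 + 1 = 19; 19−1 = 18
i=1: 18 = 3·6 (b=6); 6→7: 3·7 = 21; 21−1 = 20
i=2: 20 = 2·7 + 6 (b=7); 7→8: 2·8 + 6 = 22; 22−1 = 21
i=3: 21 = 2·8 + 5 (b=8); 8→9: 2·9 + 5 = 23; 23−1 = 22
i=4: 22 = 2·9 + 4 (b=9); 9→10: 2·10 + 4 = 24; 24−1 = 23
i=5: 23 = 2·10 + 3 (b=10); 10→11: 2·11 + 3 = 25; 25−1 = 24

ω·2 + 2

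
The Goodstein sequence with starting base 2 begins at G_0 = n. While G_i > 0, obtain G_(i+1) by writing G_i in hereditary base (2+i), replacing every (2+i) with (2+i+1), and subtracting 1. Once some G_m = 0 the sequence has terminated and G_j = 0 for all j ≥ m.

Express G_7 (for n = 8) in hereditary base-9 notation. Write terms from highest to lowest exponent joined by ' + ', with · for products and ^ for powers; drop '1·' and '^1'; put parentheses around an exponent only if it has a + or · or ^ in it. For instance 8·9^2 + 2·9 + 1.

(0) 8|_2 = 2^(2 + 1) ↦ 3^(3 + 1)|_3 = 81 ⇒ 80
(1) 80|_3 = 2·3^3 + 2·3^2 + 2·3 + 2 ↦ 2·4^4 + 2·4^2 + 2·4 + 2|_4 = 554 ⇒ 553
(2) 553|_4 = 2·4^4 + 2·4^2 + 2·4 + 1 ↦ 2·5^5 + 2·5^2 + 2·5 + 1|_5 = 6311 ⇒ 6310
(3) 6310|_5 = 2·5^5 + 2·5^2 + 2·5 ↦ 2·6^6 + 2·6^2 + 2·6|_6 = 93396 ⇒ 93395
(4) 93395|_6 = 2·6^6 + 2·6^2 + 6 + 5 ↦ 2·7^7 + 2·7^2 + 7 + 5|_7 = 1647196 ⇒ 1647195
(5) 1647195|_7 = 2·7^7 + 2·7^2 + 7 + 4 ↦ 2·8^8 + 2·8^2 + 8 + 4|_8 = 33554572 ⇒ 33554571
(6) 33554571|_8 = 2·8^8 + 2·8^2 + 8 + 3 ↦ 2·9^9 + 2·9^2 + 9 + 3|_9 = 774841152 ⇒ 774841151
(7) 774841151|_9 = 2·9^9 + 2·9^2 + 9 + 2 ↦ 2·10^10 + 2·10^2 + 10 + 2|_10 = 20000000212 ⇒ 20000000211

2·9^9 + 2·9^2 + 9 + 2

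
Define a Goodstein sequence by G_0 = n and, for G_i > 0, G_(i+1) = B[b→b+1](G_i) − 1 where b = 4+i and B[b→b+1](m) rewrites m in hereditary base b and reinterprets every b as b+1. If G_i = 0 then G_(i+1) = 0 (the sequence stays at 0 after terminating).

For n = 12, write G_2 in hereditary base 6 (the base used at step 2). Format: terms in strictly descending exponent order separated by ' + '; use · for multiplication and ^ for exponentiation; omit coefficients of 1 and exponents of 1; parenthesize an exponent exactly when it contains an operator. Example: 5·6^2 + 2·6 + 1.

base 4: 12 = 3·4; at 5: 3·5 = 15; next = 14
base 5: 14 = 2·5 + 4; at 6: 2·6 + 4 = 16; next = 15

2·6 + 3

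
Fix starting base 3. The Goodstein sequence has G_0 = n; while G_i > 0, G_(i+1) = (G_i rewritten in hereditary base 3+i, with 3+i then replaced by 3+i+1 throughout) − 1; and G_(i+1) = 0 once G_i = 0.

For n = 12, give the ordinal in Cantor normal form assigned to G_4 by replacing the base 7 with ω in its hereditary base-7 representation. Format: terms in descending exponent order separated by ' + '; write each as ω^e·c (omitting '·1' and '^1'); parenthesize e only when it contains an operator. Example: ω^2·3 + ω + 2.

[0] 12 ≡ 3^2 + 3 (base 3). Lift 4: 20. −1: 19.
[1] 19 ≡ 4^2 + 3 (base 4). Lift 5: 28. −1: 27.
[2] 27 ≡ 5^2 + 2 (base 5). Lift 6: 38. −1: 37.
[3] 37 ≡ 6^2 + 1 (base 6). Lift 7: 50. −1: 49.

ω^2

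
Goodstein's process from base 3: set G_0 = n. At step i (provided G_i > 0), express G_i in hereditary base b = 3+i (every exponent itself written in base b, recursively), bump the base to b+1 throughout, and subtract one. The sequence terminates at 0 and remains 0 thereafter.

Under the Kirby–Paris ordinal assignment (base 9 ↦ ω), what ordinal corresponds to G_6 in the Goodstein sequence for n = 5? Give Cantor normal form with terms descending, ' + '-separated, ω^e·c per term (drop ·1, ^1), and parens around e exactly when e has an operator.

2

base 3: 5 = 3 + 2; at 4: 4 + 2 = 6; next = 5
base 4: 5 = 4 + 1; at 5: 5 + 1 = 6; next = 5
base 5: 5 = 5; at 6: 6 = 6; next = 5
base 6: 5 = 5; at 7: 5 = 5; next = 4
base 7: 4 = 4; at 8: 4 = 4; next = 3
base 8: 3 = 3; at 9: 3 = 3; next = 2
base 9: 2 = 2; at 10: 2 = 2; next = 1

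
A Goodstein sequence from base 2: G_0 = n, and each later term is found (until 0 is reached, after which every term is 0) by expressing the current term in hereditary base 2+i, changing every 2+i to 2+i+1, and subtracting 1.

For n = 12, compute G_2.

G_0 = 12. HB_2(12) = 2^(2 + 1) + 2^2. Bump = 108. G_1 = 107.
G_1 = 107. HB_3(107) = 3^(3 + 1) + 2·3^2 + 2·3 + 2. Bump = 1066. G_2 = 1065.
G_2 = 1065. HB_4(1065) = 4^(4 + 1) + 2·4^2 + 2·4 + 1. Bump = 15686. G_3 = 15685.

1065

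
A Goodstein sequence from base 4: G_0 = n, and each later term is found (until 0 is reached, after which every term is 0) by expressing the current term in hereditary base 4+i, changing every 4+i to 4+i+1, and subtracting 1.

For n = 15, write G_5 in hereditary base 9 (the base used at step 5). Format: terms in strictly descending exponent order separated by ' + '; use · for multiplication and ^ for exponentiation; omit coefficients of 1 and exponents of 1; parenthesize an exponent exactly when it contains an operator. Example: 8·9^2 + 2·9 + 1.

i=0: 15 = 3·4 + 3 (b=4); 4→5: 3·5 + 3 = 18; 18−1 = 17
i=1: 17 = 3·5 + 2 (b=5); 5→6: 3·6 + 2 = 20; 20−1 = 19
i=2: 19 = 3·6 + 1 (b=6); 6→7: 3·7 + 1 = 22; 22−1 = 21
i=3: 21 = 3·7 (b=7); 7→8: 3·8 = 24; 24−1 = 23
i=4: 23 = 2·8 + 7 (b=8); 8→9: 2·9 + 7 = 25; 25−1 = 24
i=5: 24 = 2·9 + 6 (b=9); 9→10: 2·10 + 6 = 26; 26−1 = 25

2·9 + 6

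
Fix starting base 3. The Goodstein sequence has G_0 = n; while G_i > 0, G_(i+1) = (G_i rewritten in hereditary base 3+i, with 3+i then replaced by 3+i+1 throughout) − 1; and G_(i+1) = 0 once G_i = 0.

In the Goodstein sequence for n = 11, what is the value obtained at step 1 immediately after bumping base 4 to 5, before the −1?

base 3: 11 = 3^2 + 2; at 4: 4^2 + 2 = 18; next = 17
base 4: 17 = 4^2 + 1; at 5: 5^2 + 1 = 26; next = 25

26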